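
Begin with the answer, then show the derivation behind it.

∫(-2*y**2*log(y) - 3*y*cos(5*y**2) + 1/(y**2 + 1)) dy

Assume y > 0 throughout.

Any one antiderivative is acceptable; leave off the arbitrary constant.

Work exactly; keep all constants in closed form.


The answer is -2*y**3*log(y)/3 + 2*y**3/9 - 3*sin(5*y**2)/10 + atan(y).
Step 1. Rewrite: now ∫(-3*y*cos(5*y**2)) dy + ∫(-2*y**2*log(y)) dy + ∫(1/(y**2 + 1)) dy.
Step 2. Evaluate the standard form: now atan(y) + ∫(-3*y*cos(5*y**2)) dy + ∫(-2*y**2*log(y)) dy.
Step 3. Substitute u = y**2, turning ∫(-3*y*cos(5*y**2)) dy into ∫(-3*cos(5*u)/2) du: now atan(y) + ∫(-2*y**2*log(y)) dy + ∫(-3*cos(5*u)/2) du.
Step 4. Evaluate the standard form: now -3*sin(5*u)/10 + atan(y) + ∫(-2*y**2*log(y)) dy.
Step 5. Substitute back u = y**2: now -3*sin(5*y**2)/10 + atan(y) + ∫(-2*y**2*log(y)) dy.
Step 6. Integrate ∫(-2*y**2*log(y)) dy by parts with u = log(y), dv = (-2*y**2) dy, so v = -2*y**3/3 [assuming y > 0]: now -2*y**3*log(y)/3 - 3*sin(5*y**2)/10 + atan(y) + ∫(2*y**2/3) dy.
Step 7. Evaluate the standard form: now -2*y**3*log(y)/3 + 2*y**3/9 - 3*sin(5*y**2)/10 + atan(y).
Answer: -2*y**3*log(y)/3 + 2*y**3/9 - 3*sin(5*y**2)/10 + atan(y).


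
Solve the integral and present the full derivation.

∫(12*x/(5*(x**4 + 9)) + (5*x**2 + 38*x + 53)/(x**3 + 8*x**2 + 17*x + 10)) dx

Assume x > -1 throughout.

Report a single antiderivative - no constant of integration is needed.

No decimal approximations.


Step 1. Rewrite: now ∫(12*x/(5*(x**4 + 9))) dx + ∫((5*x**2 + 38*x + 53)/(x**3 + 8*x**2 + 17*x + 10)) dx.
Step 2. Substitute u = x**2, turning ∫(12*x/(5*(x**4 + 9))) dx into ∫(6/(5*(u**2 + 9))) du: now ∫((5*x**2 + 38*x + 53)/(x**3 + 8*x**2 + 17*x + 10)) dx + ∫(6/(5*(u**2 + 9))) du.
Step 3. Evaluate the standard form: now 2*atan(u/3)/5 + ∫((5*x**2 + 38*x + 53)/(x**3 + 8*x**2 + 17*x + 10)) dx.
Step 4. Substitute back u = x**2: now 2*atan(x**2/3)/5 + ∫((5*x**2 + 38*x + 53)/(x**3 + 8*x**2 + 17*x + 10)) dx.
Step 5. Decompose ∫((5*x**2 + 38*x + 53)/(x**3 + 8*x**2 + 17*x + 10)) dx by partial fractions, (5*x**2 + 38*x + 53)/(x**3 + 8*x**2 + 17*x + 10) = -1/(x + 5) + 1/(x + 2) + 5/(x + 1): now 2*atan(x**2/3)/5 + ∫(5/(x + 1)) dx + ∫(1/(x + 2)) dx + ∫(-1/(x + 5)) dx.
Step 6. Evaluate the standard form [assuming x > -1]: now 5*log(x + 1) + 2*atan(x**2/3)/5 + ∫(1/(x + 2)) dx + ∫(-1/(x + 5)) dx.
Step 7. Evaluate the standard form [assuming x > -2]: now 5*log(x + 1) + log(x + 2) + 2*atan(x**2/3)/5 + ∫(-1/(x + 5)) dx.
Step 8. Evaluate the standard form [assuming x > -5]: now 5*log(x + 1) + log(x + 2) - log(x + 5) + 2*atan(x**2/3)/5.
Answer: 5*log(x + 1) + log(x + 2) - log(x + 5) + 2*atan(x**2/3)/5.


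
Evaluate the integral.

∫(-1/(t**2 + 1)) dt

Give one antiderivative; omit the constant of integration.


Answer: -atan(t).


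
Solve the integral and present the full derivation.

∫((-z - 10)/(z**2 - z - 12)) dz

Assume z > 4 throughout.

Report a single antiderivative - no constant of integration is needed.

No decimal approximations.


Step 1. Decompose ∫((-z - 10)/(z**2 - z - 12)) dz by partial fractions, (-z - 10)/(z**2 - z - 12) = 1/(z + 3) - 2/(z - 4): now ∫(-2/(z - 4)) dz + ∫(1/(z + 3)) dz.
Step 2. Evaluate the standard form [assuming z > 4]: now -2*log(z - 4) + ∫(1/(z + 3)) dz.
Step 3. Evaluate the standard form [assuming z > -3]: now -2*log(z - 4) + log(z + 3).
Answer: -2*log(z - 4) + log(z + 3).


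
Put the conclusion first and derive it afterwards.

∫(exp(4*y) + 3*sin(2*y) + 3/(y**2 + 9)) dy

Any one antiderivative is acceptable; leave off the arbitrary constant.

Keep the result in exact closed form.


The answer is exp(4*y)/4 - 3*cos(2*y)/2 + atan(y/3).
Step 1. Rewrite: now ∫(3/(y**2 + 9)) dy + ∫(exp(4*y)) dy + ∫(3*sin(2*y)) dy.
Step 2. Evaluate the standard form: now atan(y/3) + ∫(exp(4*y)) dy + ∫(3*sin(2*y)) dy.
Step 3. Evaluate the standard form: now -3*cos(2*y)/2 + atan(y/3) + ∫(exp(4*y)) dy.
Step 4. Evaluate the standard form: now exp(4*y)/4 - 3*cos(2*y)/2 + atan(y/3).
Answer: exp(4*y)/4 - 3*cos(2*y)/2 + atan(y/3).


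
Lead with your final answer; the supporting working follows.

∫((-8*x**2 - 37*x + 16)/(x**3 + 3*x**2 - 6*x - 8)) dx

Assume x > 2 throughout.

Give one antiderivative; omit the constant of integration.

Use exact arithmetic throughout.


The answer is -5*log(x - 2) - 5*log(x + 1) + 2*log(x + 4).
Step 1. Decompose ∫((-8*x**2 - 37*x + 16)/(x**3 + 3*x**2 - 6*x - 8)) dx by partial fractions, (-8*x**2 - 37*x + 16)/(x**3 + 3*x**2 - 6*x - 8) = 2/(x + 4) - 5/(x + 1) - 5/(x - 2): now ∫(-5/(x - 2)) dx + ∫(-5/(x + 1)) dx + ∫(2/(x + 4)) dx.
Step 2. Evaluate the standard form [assuming x > 2]: now -5*log(x - 2) + ∫(-5/(x + 1)) dx + ∫(2/(x + 4)) dx.
Step 3. Evaluate the standard form [assuming x > -1]: now -5*log(x - 2) - 5*log(x + 1) + ∫(2/(x + 4)) dx.
Step 4. Evaluate the standard form [assuming x > -4]: now -5*log(x - 2) - 5*log(x + 1) + 2*log(x + 4).
Answer: -5*log(x - 2) - 5*log(x + 1) + 2*log(x + 4).


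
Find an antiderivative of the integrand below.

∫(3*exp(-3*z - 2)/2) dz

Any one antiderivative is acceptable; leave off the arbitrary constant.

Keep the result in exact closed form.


Answer: -exp(-3*z - 2)/2.


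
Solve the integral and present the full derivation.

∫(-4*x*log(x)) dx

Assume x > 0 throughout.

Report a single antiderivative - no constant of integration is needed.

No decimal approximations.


Step 1. Integrate ∫(-4*x*log(x)) dx by parts with u = log(x), dv = (-4*x) dx, so v = -2*x**2 [assuming x > 0]: now -2*x**2*log(x) + ∫(2*x) dx.
Step 2. Evaluate the standard form: now -2*x**2*log(x) + x**2.
Answer: -2*x**2*log(x) + x**2.


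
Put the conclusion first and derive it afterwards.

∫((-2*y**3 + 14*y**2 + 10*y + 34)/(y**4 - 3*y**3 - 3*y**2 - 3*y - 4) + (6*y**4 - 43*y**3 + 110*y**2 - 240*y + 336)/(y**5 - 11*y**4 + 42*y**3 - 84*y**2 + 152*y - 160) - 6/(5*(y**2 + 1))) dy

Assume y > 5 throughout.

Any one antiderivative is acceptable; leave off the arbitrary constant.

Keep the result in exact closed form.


The answer is 3*log(y - 5) + 4*log(y - 4) + log(y - 2) - 4*log(y + 1) - atan(y/2) - 26*atan(y)/5.
Step 1. Rewrite: now ∫((-2*y**3 + 14*y**2 + 10*y + 34)/(y**4 - 3*y**3 - 3*y**2 - 3*y - 4)) dy + ∫((6*y**4 - 43*y**3 + 110*y**2 - 240*y + 336)/(y**5 - 11*y**4 + 42*y**3 - 84*y**2 + 152*y - 160)) dy + ∫(-6/(5*(y**2 + 1))) dy.
Step 2. Evaluate the standard form: now -6*atan(y)/5 + ∫((-2*y**3 + 14*y**2 + 10*y + 34)/(y**4 - 3*y**3 - 3*y**2 - 3*y - 4)) dy + ∫((6*y**4 - 43*y**3 + 110*y**2 - 240*y + 336)/(y**5 - 11*y**4 + 42*y**3 - 84*y**2 + 152*y - 160)) dy.
Step 3. Decompose ∫((-2*y**3 + 14*y**2 + 10*y + 34)/(y**4 - 3*y**3 - 3*y**2 - 3*y - 4)) dy by partial fractions, (-2*y**3 + 14*y**2 + 10*y + 34)/(y**4 - 3*y**3 - 3*y**2 - 3*y - 4) = -4/(y**2 + 1) - 4/(y + 1) + 2/(y - 4): now -6*atan(y)/5 + ∫((6*y**4 - 43*y**3 + 110*y**2 - 240*y + 336)/(y**5 - 11*y**4 + 42*y**3 - 84*y**2 + 152*y - 160)) dy + ∫(2/(y - 4)) dy + ∫(-4/(y + 1)) dy + ∫(-4/(y**2 + 1)) dy.
Step 4. Evaluate the standard form [assuming y > -1]: now -4*log(y + 1) - 6*atan(y)/5 + ∫((6*y**4 - 43*y**3 + 110*y**2 - 240*y + 336)/(y**5 - 11*y**4 + 42*y**3 - 84*y**2 + 152*y - 160)) dy + ∫(2/(y - 4)) dy + ∫(-4/(y**2 + 1)) dy.
Step 5. Evaluate the standard form [assuming y > 4]: now 2*log(y - 4) - 4*log(y + 1) - 6*atan(y)/5 + ∫((6*y**4 - 43*y**3 + 110*y**2 - 240*y + 336)/(y**5 - 11*y**4 + 42*y**3 - 84*y**2 + 152*y - 160)) dy + ∫(-4/(y**2 + 1)) dy.
Step 6. Evaluate the standard form: now 2*log(y - 4) - 4*log(y + 1) - 26*atan(y)/5 + ∫((6*y**4 - 43*y**3 + 110*y**2 - 240*y + 336)/(y**5 - 11*y**4 + 42*y**3 - 84*y**2 + 152*y - 160)) dy.
Step 7. Decompose ∫((6*y**4 - 43*y**3 + 110*y**2 - 240*y + 336)/(y**5 - 11*y**4 + 42*y**3 - 84*y**2 + 152*y - 160)) dy by partial fractions, (6*y**4 - 43*y**3 + 110*y**2 - 240*y + 336)/(y**5 - 11*y**4 + 42*y**3 - 84*y**2 + 152*y - 160) = -2/(y**2 + 4) + 1/(y - 2) + 2/(y - 4) + 3/(y - 5): now 2*log(y - 4) - 4*log(y + 1) - 26*atan(y)/5 + ∫(3/(y - 5)) dy + ∫(2/(y - 4)) dy + ∫(1/(y - 2)) dy + ∫(-2/(y**2 + 4)) dy.
Step 8. Evaluate the standard form [assuming y > 5]: now 3*log(y - 5) + 2*log(y - 4) - 4*log(y + 1) - 26*atan(y)/5 + ∫(2/(y - 4)) dy + ∫(1/(y - 2)) dy + ∫(-2/(y**2 + 4)) dy.
Step 9. Evaluate the standard form [assuming y > 2]: now 3*log(y - 5) + 2*log(y - 4) + log(y - 2) - 4*log(y + 1) - 26*atan(y)/5 + ∫(2/(y - 4)) dy + ∫(-2/(y**2 + 4)) dy.
Step 10. Evaluate the standard form [assuming y > 4]: now 3*log(y - 5) + 4*log(y - 4) + log(y - 2) - 4*log(y + 1) - 26*atan(y)/5 + ∫(-2/(y**2 + 4)) dy.
Step 11. Evaluate the standard form: now 3*log(y - 5) + 4*log(y - 4) + log(y - 2) - 4*log(y + 1) - atan(y/2) - 26*atan(y)/5.
Answer: 3*log(y - 5) + 4*log(y - 4) + log(y - 2) - 4*log(y + 1) - atan(y/2) - 26*atan(y)/5.


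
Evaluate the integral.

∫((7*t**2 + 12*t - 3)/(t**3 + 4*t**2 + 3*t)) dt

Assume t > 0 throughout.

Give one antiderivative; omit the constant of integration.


Answer: -log(t) + 4*log(t + 1) + 4*log(t + 3).


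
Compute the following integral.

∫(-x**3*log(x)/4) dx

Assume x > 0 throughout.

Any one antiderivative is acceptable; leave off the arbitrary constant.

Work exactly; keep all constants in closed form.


Answer: -x**4*log(x)/16 + x**4/64.


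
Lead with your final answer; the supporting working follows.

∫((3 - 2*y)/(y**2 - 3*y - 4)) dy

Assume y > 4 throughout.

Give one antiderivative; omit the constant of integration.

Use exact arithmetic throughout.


The answer is -log(y - 4) - log(y + 1).
Step 1. Decompose ∫((3 - 2*y)/(y**2 - 3*y - 4)) dy by partial fractions, (3 - 2*y)/(y**2 - 3*y - 4) = -1/(y + 1) - 1/(y - 4): now ∫(-1/(y - 4)) dy + ∫(-1/(y + 1)) dy.
Step 2. Evaluate the standard form [assuming y > -1]: now -log(y + 1) + ∫(-1/(y - 4)) dy.
Step 3. Evaluate the standard form [assuming y > 4]: now -log(y - 4) - log(y + 1).
Answer: -log(y - 4) - log(y + 1).


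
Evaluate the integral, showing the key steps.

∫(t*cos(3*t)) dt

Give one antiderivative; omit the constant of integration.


Step 1. Integrate ∫(t*cos(3*t)) dt by parts with u = t, dv = (cos(3*t)) dt, so v = sin(3*t)/3: now t*sin(3*t)/3 + ∫(-sin(3*t)/3) dt.
Step 2. Evaluate the standard form: now t*sin(3*t)/3 + cos(3*t)/9.
Answer: t*sin(3*t)/3 + cos(3*t)/9.


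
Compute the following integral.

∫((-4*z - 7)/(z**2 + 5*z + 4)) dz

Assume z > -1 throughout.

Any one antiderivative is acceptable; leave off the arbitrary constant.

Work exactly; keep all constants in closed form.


Answer: -log(z + 1) - 3*log(z + 4).


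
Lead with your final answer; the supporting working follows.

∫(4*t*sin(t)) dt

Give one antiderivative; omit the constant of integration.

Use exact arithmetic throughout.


The answer is -4*t*cos(t) + 4*sin(t).
Step 1. Integrate ∫(4*t*sin(t)) dt by parts with u = t, dv = (4*sin(t)) dt, so v = -4*cos(t): now -4*t*cos(t) + ∫(4*cos(t)) dt.
Step 2. Evaluate the standard form: now -4*t*cos(t) + 4*sin(t).
Answer: -4*t*cos(t) + 4*sin(t).


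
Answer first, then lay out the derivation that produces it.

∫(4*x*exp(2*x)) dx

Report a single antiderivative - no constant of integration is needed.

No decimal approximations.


The answer is 2*x*exp(2*x) - exp(2*x).
Step 1. Integrate ∫(4*x*exp(2*x)) dx by parts with u = x, dv = (4*exp(2*x)) dx, so v = 2*exp(2*x): now 2*x*exp(2*x) + ∫(-2*exp(2*x)) dx.
Step 2. Evaluate the standard form: now 2*x*exp(2*x) - exp(2*x).
Answer: 2*x*exp(2*x) - exp(2*x).


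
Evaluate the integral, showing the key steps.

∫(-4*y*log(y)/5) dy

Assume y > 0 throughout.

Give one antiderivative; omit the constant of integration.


Step 1. Integrate ∫(-4*y*log(y)/5) dy by parts with u = log(y), dv = (-4*y/5) dy, so v = -2*y**2/5 [assuming y > 0]: now -2*y**2*log(y)/5 + ∫(2*y/5) dy.
Step 2. Evaluate the standard form: now -2*y**2*log(y)/5 + y**2/5.
Answer: -2*y**2*log(y)/5 + y**2/5.


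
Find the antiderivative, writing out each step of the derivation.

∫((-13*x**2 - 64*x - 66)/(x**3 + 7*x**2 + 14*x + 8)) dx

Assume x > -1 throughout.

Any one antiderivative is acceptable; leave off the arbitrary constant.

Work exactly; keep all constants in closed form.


Step 1. Decompose ∫((-13*x**2 - 64*x - 66)/(x**3 + 7*x**2 + 14*x + 8)) dx by partial fractions, (-13*x**2 - 64*x - 66)/(x**3 + 7*x**2 + 14*x + 8) = -3/(x + 4) - 5/(x + 2) - 5/(x + 1): now ∫(-5/(x + 1)) dx + ∫(-5/(x + 2)) dx + ∫(-3/(x + 4)) dx.
Step 2. Evaluate the standard form [assuming x > -4]: now -3*log(x + 4) + ∫(-5/(x + 1)) dx + ∫(-5/(x + 2)) dx.
Step 3. Evaluate the standard form [assuming x > -1]: now -5*log(x + 1) - 3*log(x + 4) + ∫(-5/(x + 2)) dx.
Step 4. Evaluate the standard form [assuming x > -2]: now -5*log(x + 1) - 5*log(x + 2) - 3*log(x + 4).
Answer: -5*log(x + 1) - 5*log(x + 2) - 3*log(x + 4).


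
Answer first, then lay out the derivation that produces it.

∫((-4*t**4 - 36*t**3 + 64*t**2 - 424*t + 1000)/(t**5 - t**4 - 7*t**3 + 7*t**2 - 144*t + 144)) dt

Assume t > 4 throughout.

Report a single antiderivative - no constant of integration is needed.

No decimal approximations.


The answer is -5*log(t - 4) - 4*log(t - 1) + 5*log(t + 4) + 4*atan(t/3)/3.
Step 1. Decompose ∫((-4*t**4 - 36*t**3 + 64*t**2 - 424*t + 1000)/(t**5 - t**4 - 7*t**3 + 7*t**2 - 144*t + 144)) dt by partial fractions, (-4*t**4 - 36*t**3 + 64*t**2 - 424*t + 1000)/(t**5 - t**4 - 7*t**3 + 7*t**2 - 144*t + 144) = 4/(t**2 + 9) + 5/(t + 4) - 4/(t - 1) - 5/(t - 4): now ∫(-5/(t - 4)) dt + ∫(-4/(t - 1)) dt + ∫(5/(t + 4)) dt + ∫(4/(t**2 + 9)) dt.
Step 2. Evaluate the standard form [assuming t > 4]: now -5*log(t - 4) + ∫(-4/(t - 1)) dt + ∫(5/(t + 4)) dt + ∫(4/(t**2 + 9)) dt.
Step 3. Evaluate the standard form [assuming t > -4]: now -5*log(t - 4) + 5*log(t + 4) + ∫(-4/(t - 1)) dt + ∫(4/(t**2 + 9)) dt.
Step 4. Evaluate the standard form [assuming t > 1]: now -5*log(t - 4) - 4*log(t - 1) + 5*log(t + 4) + ∫(4/(t**2 + 9)) dt.
Step 5. Evaluate the standard form: now -5*log(t - 4) - 4*log(t - 1) + 5*log(t + 4) + 4*atan(t/3)/3.
Answer: -5*log(t - 4) - 4*log(t - 1) + 5*log(t + 4) + 4*atan(t/3)/3.


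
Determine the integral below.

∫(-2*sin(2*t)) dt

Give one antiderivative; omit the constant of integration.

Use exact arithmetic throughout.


Answer: cos(2*t).


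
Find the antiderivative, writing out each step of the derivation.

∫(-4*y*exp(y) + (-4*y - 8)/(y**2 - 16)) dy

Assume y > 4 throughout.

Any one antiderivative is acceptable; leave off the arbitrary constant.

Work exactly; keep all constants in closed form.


Step 1. Rewrite: now ∫(-4*y*exp(y)) dy + ∫((-4*y - 8)/(y**2 - 16)) dy.
Step 2. Integrate ∫(-4*y*exp(y)) dy by parts with u = y, dv = (-4*exp(y)) dy, so v = -4*exp(y): now -4*y*exp(y) + ∫((-4*y - 8)/(y**2 - 16)) dy + ∫(4*exp(y)) dy.
Step 3. Evaluate the standard form: now -4*y*exp(y) + 4*exp(y) + ∫((-4*y - 8)/(y**2 - 16)) dy.
Step 4. Decompose ∫((-4*y - 8)/(y**2 - 16)) dy by partial fractions, (-4*y - 8)/(y**2 - 16) = -1/(y + 4) - 3/(y - 4): now -4*y*exp(y) + 4*exp(y) + ∫(-3/(y - 4)) dy + ∫(-1/(y + 4)) dy.
Step 5. Evaluate the standard form [assuming y > -4]: now -4*y*exp(y) + 4*exp(y) - log(y + 4) + ∫(-3/(y - 4)) dy.
Step 6. Evaluate the standard form [assuming y > 4]: now -4*y*exp(y) + 4*exp(y) - 3*log(y - 4) - log(y + 4).
Answer: -4*y*exp(y) + 4*exp(y) - 3*log(y - 4) - log(y + 4).


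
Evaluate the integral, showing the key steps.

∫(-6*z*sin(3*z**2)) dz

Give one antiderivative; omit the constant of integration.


Step 1. Substitute u = z**2, turning ∫(-6*z*sin(3*z**2)) dz into ∫(-3*sin(3*u)) du: now ∫(-3*sin(3*u)) du.
Step 2. Evaluate the standard form: now cos(3*u).
Step 3. Substitute back u = z**2: now cos(3*z**2).
Answer: cos(3*z**2).


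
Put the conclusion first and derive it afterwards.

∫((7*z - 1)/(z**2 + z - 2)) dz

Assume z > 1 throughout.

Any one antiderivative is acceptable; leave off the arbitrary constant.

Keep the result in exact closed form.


The answer is 2*log(z - 1) + 5*log(z + 2).
Step 1. Decompose ∫((7*z - 1)/(z**2 + z - 2)) dz by partial fractions, (7*z - 1)/(z**2 + z - 2) = 5/(z + 2) + 2/(z - 1): now ∫(2/(z - 1)) dz + ∫(5/(z + 2)) dz.
Step 2. Evaluate the standard form [assuming z > 1]: now 2*log(z - 1) + ∫(5/(z + 2)) dz.
Step 3. Evaluate the standard form [assuming z > -2]: now 2*log(z - 1) + 5*log(z + 2).
Answer: 2*log(z - 1) + 5*log(z + 2).


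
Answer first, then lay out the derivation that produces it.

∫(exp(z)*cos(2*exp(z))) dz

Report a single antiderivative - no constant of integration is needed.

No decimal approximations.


The answer is sin(2*exp(z))/2.
Step 1. Substitute u = exp(z), turning ∫(exp(z)*cos(2*exp(z))) dz into ∫(cos(2*u)) du: now ∫(cos(2*u)) du.
Step 2. Evaluate the standard form: now sin(2*u)/2.
Step 3. Substitute back u = exp(z): now sin(2*exp(z))/2.
Answer: sin(2*exp(z))/2.


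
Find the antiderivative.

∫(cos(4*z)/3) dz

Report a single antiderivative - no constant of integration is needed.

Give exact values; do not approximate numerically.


Answer: sin(4*z)/12.


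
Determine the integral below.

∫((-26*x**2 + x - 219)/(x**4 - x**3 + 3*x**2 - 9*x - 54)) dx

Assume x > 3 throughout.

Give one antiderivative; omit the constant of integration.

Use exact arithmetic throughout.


Answer: -5*log(x - 3) + 5*log(x + 2) - atan(x/3)/3.


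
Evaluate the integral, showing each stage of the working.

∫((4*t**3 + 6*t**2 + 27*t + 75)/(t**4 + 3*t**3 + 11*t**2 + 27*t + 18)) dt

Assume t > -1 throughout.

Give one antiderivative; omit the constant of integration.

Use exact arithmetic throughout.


Step 1. Decompose ∫((4*t**3 + 6*t**2 + 27*t + 75)/(t**4 + 3*t**3 + 11*t**2 + 27*t + 18)) dt by partial fractions, (4*t**3 + 6*t**2 + 27*t + 75)/(t**4 + 3*t**3 + 11*t**2 + 27*t + 18) = -3/(t**2 + 9) - 1/(t + 2) + 5/(t + 1): now ∫(5/(t + 1)) dt + ∫(-1/(t + 2)) dt + ∫(-3/(t**2 + 9)) dt.
Step 2. Evaluate the standard form [assuming t > -2]: now -log(t + 2) + ∫(5/(t + 1)) dt + ∫(-3/(t**2 + 9)) dt.
Step 3. Evaluate the standard form [assuming t > -1]: now 5*log(t + 1) - log(t + 2) + ∫(-3/(t**2 + 9)) dt.
Step 4. Evaluate the standard form: now 5*log(t + 1) - log(t + 2) - atan(t/3).
Answer: 5*log(t + 1) - log(t + 2) - atan(t/3).


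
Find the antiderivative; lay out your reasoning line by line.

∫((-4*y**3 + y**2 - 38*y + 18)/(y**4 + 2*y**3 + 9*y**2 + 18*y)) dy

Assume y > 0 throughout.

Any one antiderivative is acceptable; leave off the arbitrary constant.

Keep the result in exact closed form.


Step 1. Decompose ∫((-4*y**3 + y**2 - 38*y + 18)/(y**4 + 2*y**3 + 9*y**2 + 18*y)) dy by partial fractions, (-4*y**3 + y**2 - 38*y + 18)/(y**4 + 2*y**3 + 9*y**2 + 18*y) = -1/(y**2 + 9) - 5/(y + 2) + 1/y: now ∫(1/y) dy + ∫(-5/(y + 2)) dy + ∫(-1/(y**2 + 9)) dy.
Step 2. Evaluate the standard form [assuming y > -2]: now -5*log(y + 2) + ∫(1/y) dy + ∫(-1/(y**2 + 9)) dy.
Step 3. Evaluate the standard form [assuming y > 0]: now log(y) - 5*log(y + 2) + ∫(-1/(y**2 + 9)) dy.
Step 4. Evaluate the standard form: now log(y) - 5*log(y + 2) - atan(y/3)/3.
Answer: log(y) - 5*log(y + 2) - atan(y/3)/3.


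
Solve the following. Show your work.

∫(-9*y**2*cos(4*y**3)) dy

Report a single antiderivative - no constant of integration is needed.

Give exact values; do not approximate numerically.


Step 1. Substitute u = y**3, turning ∫(-9*y**2*cos(4*y**3)) dy into ∫(-3*cos(4*u)) du: now ∫(-3*cos(4*u)) du.
Step 2. Evaluate the standard form: now -3*sin(4*u)/4.
Step 3. Substitute back u = y**3: now -3*sin(4*y**3)/4.
Answer: -3*sin(4*y**3)/4.


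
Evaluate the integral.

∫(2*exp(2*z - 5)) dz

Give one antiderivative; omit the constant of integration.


Answer: exp(2*z - 5).


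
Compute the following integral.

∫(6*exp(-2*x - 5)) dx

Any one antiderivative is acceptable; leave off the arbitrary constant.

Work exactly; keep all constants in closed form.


Answer: -3*exp(-2*x - 5).


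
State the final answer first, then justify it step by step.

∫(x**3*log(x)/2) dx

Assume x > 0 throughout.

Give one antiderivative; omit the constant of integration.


The answer is x**4*log(x)/8 - x**4/32.
Step 1. Integrate ∫(x**3*log(x)/2) dx by parts with u = log(x), dv = (x**3/2) dx, so v = x**4/8 [assuming x > 0]: now x**4*log(x)/8 + ∫(-x**3/8) dx.
Step 2. Evaluate the standard form: now x**4*log(x)/8 - x**4/32.
Answer: x**4*log(x)/8 - x**4/32.


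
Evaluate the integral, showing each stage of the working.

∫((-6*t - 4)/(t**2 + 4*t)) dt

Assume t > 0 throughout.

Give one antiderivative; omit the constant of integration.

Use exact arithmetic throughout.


Step 1. Decompose ∫((-6*t - 4)/(t**2 + 4*t)) dt by partial fractions, (-6*t - 4)/(t**2 + 4*t) = -5/(t + 4) - 1/t: now ∫(-1/t) dt + ∫(-5/(t + 4)) dt.
Step 2. Evaluate the standard form [assuming t > 0]: now -log(t) + ∫(-5/(t + 4)) dt.
Step 3. Evaluate the standard form [assuming t > -4]: now -log(t) - 5*log(t + 4).
Answer: -log(t) - 5*log(t + 4).


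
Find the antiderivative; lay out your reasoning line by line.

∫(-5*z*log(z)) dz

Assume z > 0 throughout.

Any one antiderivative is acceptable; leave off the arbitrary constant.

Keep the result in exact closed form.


Step 1. Integrate ∫(-5*z*log(z)) dz by parts with u = log(z), dv = (-5*z) dz, so v = -5*z**2/2 [assuming z > 0]: now -5*z**2*log(z)/2 + ∫(5*z/2) dz.
Step 2. Evaluate the standard form: now -5*z**2*log(z)/2 + 5*z**2/4.
Answer: -5*z**2*log(z)/2 + 5*z**2/4.


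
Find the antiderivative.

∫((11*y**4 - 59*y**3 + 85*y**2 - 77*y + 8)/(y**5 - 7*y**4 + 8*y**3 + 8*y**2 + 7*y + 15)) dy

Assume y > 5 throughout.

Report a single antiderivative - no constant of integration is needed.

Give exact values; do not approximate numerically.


Answer: 4*log(y - 5) + 2*log(y - 3) + 5*log(y + 1) - 3*atan(y).


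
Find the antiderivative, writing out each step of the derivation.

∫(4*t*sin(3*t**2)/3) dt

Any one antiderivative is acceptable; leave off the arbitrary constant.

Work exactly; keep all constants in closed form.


Step 1. Substitute u = t**2, turning ∫(4*t*sin(3*t**2)/3) dt into ∫(2*sin(3*u)/3) du: now ∫(2*sin(3*u)/3) du.
Step 2. Evaluate the standard form: now -2*cos(3*u)/9.
Step 3. Substitute back u = t**2: now -2*cos(3*t**2)/9.
Answer: -2*cos(3*t**2)/9.


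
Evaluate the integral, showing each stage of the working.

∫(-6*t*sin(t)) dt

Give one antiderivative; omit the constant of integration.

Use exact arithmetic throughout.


Step 1. Integrate ∫(-6*t*sin(t)) dt by parts with u = t, dv = (-6*sin(t)) dt, so v = 6*cos(t): now 6*t*cos(t) + ∫(-6*cos(t)) dt.
Step 2. Evaluate the standard form: now 6*t*cos(t) - 6*sin(t).
Answer: 6*t*cos(t) - 6*sin(t).


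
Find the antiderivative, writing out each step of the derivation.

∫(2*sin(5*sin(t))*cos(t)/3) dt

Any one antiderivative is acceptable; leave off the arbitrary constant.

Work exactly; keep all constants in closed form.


Step 1. Substitute u = sin(t), turning ∫(2*sin(5*sin(t))*cos(t)/3) dt into ∫(2*sin(5*u)/3) du: now ∫(2*sin(5*u)/3) du.
Step 2. Evaluate the standard form: now -2*cos(5*u)/15.
Step 3. Substitute back u = sin(t): now -2*cos(5*sin(t))/15.
Answer: -2*cos(5*sin(t))/15.


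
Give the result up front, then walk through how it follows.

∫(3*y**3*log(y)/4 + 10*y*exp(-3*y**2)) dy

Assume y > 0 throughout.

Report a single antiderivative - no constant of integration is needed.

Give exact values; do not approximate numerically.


The answer is 3*y**4*log(y)/16 - 3*y**4/64 - 5*exp(-3*y**2)/3.
Step 1. Rewrite: now ∫(10*y*exp(-3*y**2)) dy + ∫(3*y**3*log(y)/4) dy.
Step 2. Substitute u = y**2, turning ∫(10*y*exp(-3*y**2)) dy into ∫(5*exp(-3*u)) du: now ∫(3*y**3*log(y)/4) dy + ∫(5*exp(-3*u)) du.
Step 3. Evaluate the standard form: now ∫(3*y**3*log(y)/4) dy - 5*exp(-3*u)/3.
Step 4. Substitute back u = y**2: now ∫(3*y**3*log(y)/4) dy - 5*exp(-3*y**2)/3.
Step 5. Integrate ∫(3*y**3*log(y)/4) dy by parts with u = log(y), dv = (3*y**3/4) dy, so v = 3*y**4/16 [assuming y > 0]: now 3*y**4*log(y)/16 + ∫(-3*y**3/16) dy - 5*exp(-3*y**2)/3.
Step 6. Evaluate the standard form: now 3*y**4*log(y)/16 - 3*y**4/64 - 5*exp(-3*y**2)/3.
Answer: 3*y**4*log(y)/16 - 3*y**4/64 - 5*exp(-3*y**2)/3.


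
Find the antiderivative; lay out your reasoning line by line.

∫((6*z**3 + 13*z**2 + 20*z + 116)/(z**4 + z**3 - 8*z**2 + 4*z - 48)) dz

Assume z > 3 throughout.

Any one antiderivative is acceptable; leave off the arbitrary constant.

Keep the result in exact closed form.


Step 1. Decompose ∫((6*z**3 + 13*z**2 + 20*z + 116)/(z**4 + z**3 - 8*z**2 + 4*z - 48)) dz by partial fractions, (6*z**3 + 13*z**2 + 20*z + 116)/(z**4 + z**3 - 8*z**2 + 4*z - 48) = -4/(z**2 + 4) + 1/(z + 4) + 5/(z - 3): now ∫(5/(z - 3)) dz + ∫(1/(z + 4)) dz + ∫(-4/(z**2 + 4)) dz.
Step 2. Evaluate the standard form [assuming z > -4]: now log(z + 4) + ∫(5/(z - 3)) dz + ∫(-4/(z**2 + 4)) dz.
Step 3. Evaluate the standard form [assuming z > 3]: now 5*log(z - 3) + log(z + 4) + ∫(-4/(z**2 + 4)) dz.
Step 4. Evaluate the standard form: now 5*log(z - 3) + log(z + 4) - 2*atan(z/2).
Answer: 5*log(z - 3) + log(z + 4) - 2*atan(z/2).


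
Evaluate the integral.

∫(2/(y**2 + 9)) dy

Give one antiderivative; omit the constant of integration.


Answer: 2*atan(y/3)/3.


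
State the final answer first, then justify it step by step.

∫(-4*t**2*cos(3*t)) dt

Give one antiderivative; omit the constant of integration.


The answer is -4*t**2*sin(3*t)/3 - 8*t*cos(3*t)/9 + 8*sin(3*t)/27.
Step 1. Integrate ∫(-4*t**2*cos(3*t)) dt by parts with u = t**2, dv = (-4*cos(3*t)) dt, so v = -4*sin(3*t)/3: now -4*t**2*sin(3*t)/3 + ∫(8*t*sin(3*t)/3) dt.
Step 2. Integrate ∫(8*t*sin(3*t)/3) dt by parts with u = t, dv = (8*sin(3*t)/3) dt, so v = -8*cos(3*t)/9: now -4*t**2*sin(3*t)/3 - 8*t*cos(3*t)/9 + ∫(8*cos(3*t)/9) dt.
Step 3. Evaluate the standard form: now -4*t**2*sin(3*t)/3 - 8*t*cos(3*t)/9 + 8*sin(3*t)/27.
Answer: -4*t**2*sin(3*t)/3 - 8*t*cos(3*t)/9 + 8*sin(3*t)/27.


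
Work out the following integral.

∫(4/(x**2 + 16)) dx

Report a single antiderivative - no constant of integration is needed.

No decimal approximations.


Answer: atan(x/4).


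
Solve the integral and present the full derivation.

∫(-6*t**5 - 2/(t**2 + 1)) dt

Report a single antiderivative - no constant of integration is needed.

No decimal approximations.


Step 1. Rewrite: now ∫(-6*t**5) dt + ∫(-2/(t**2 + 1)) dt.
Step 2. Evaluate the standard form: now -t**6 + ∫(-2/(t**2 + 1)) dt.
Step 3. Evaluate the standard form: now -t**6 - 2*atan(t).
Answer: -t**6 - 2*atan(t).


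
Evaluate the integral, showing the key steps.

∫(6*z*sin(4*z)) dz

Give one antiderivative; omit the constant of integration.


Step 1. Integrate ∫(6*z*sin(4*z)) dz by parts with u = z, dv = (6*sin(4*z)) dz, so v = -3*cos(4*z)/2: now -3*z*cos(4*z)/2 + ∫(3*cos(4*z)/2) dz.
Step 2. Evaluate the standard form: now -3*z*cos(4*z)/2 + 3*sin(4*z)/8.
Answer: -3*z*cos(4*z)/2 + 3*sin(4*z)/8.


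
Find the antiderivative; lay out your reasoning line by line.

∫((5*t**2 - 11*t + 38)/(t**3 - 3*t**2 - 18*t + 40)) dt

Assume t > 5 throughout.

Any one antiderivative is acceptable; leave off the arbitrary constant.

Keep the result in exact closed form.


Step 1. Decompose ∫((5*t**2 - 11*t + 38)/(t**3 - 3*t**2 - 18*t + 40)) dt by partial fractions, (5*t**2 - 11*t + 38)/(t**3 - 3*t**2 - 18*t + 40) = 3/(t + 4) - 2/(t - 2) + 4/(t - 5): now ∫(4/(t - 5)) dt + ∫(-2/(t - 2)) dt + ∫(3/(t + 4)) dt.
Step 2. Evaluate the standard form [assuming t > 2]: now -2*log(t - 2) + ∫(4/(t - 5)) dt + ∫(3/(t + 4)) dt.
Step 3. Evaluate the standard form [assuming t > -4]: now -2*log(t - 2) + 3*log(t + 4) + ∫(4/(t - 5)) dt.
Step 4. Evaluate the standard form [assuming t > 5]: now 4*log(t - 5) - 2*log(t - 2) + 3*log(t + 4).
Answer: 4*log(t - 5) - 2*log(t - 2) + 3*log(t + 4).


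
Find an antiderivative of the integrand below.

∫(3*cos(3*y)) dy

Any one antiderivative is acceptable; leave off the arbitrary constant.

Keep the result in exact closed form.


Answer: sin(3*y).


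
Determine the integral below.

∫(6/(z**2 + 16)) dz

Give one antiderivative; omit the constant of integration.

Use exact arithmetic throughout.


Answer: 3*atan(z/4)/2.


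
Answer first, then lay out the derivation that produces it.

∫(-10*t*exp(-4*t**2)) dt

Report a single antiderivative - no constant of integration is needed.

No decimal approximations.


The answer is 5*exp(-4*t**2)/4.
Step 1. Substitute u = t**2, turning ∫(-10*t*exp(-4*t**2)) dt into ∫(-5*exp(-4*u)) du: now ∫(-5*exp(-4*u)) du.
Step 2. Evaluate the standard form: now 5*exp(-4*u)/4.
Step 3. Substitute back u = t**2: now 5*exp(-4*t**2)/4.
Answer: 5*exp(-4*t**2)/4.


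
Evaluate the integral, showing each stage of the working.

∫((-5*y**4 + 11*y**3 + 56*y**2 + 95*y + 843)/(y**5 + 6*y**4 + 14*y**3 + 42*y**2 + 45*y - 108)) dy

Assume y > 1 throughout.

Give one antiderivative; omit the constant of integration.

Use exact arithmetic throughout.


Step 1. Decompose ∫((-5*y**4 + 11*y**3 + 56*y**2 + 95*y + 843)/(y**5 + 6*y**4 + 14*y**3 + 42*y**2 + 45*y - 108)) dy by partial fractions, (-5*y**4 + 11*y**3 + 56*y**2 + 95*y + 843)/(y**5 + 6*y**4 + 14*y**3 + 42*y**2 + 45*y - 108) = 1/(y**2 + 9) - 5/(y + 4) - 5/(y + 3) + 5/(y - 1): now ∫(5/(y - 1)) dy + ∫(-5/(y + 3)) dy + ∫(-5/(y + 4)) dy + ∫(1/(y**2 + 9)) dy.
Step 2. Evaluate the standard form [assuming y > -4]: now -5*log(y + 4) + ∫(5/(y - 1)) dy + ∫(-5/(y + 3)) dy + ∫(1/(y**2 + 9)) dy.
Step 3. Evaluate the standard form [assuming y > -3]: now -5*log(y + 3) - 5*log(y + 4) + ∫(5/(y - 1)) dy + ∫(1/(y**2 + 9)) dy.
Step 4. Evaluate the standard form [assuming y > 1]: now 5*log(y - 1) - 5*log(y + 3) - 5*log(y + 4) + ∫(1/(y**2 + 9)) dy.
Step 5. Evaluate the standard form: now 5*log(y - 1) - 5*log(y + 3) - 5*log(y + 4) + atan(y/3)/3.
Answer: 5*log(y - 1) - 5*log(y + 3) - 5*log(y + 4) + atan(y/3)/3.


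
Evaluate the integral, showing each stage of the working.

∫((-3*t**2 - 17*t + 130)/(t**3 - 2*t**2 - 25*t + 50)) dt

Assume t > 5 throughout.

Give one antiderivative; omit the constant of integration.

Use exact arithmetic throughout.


Step 1. Decompose ∫((-3*t**2 - 17*t + 130)/(t**3 - 2*t**2 - 25*t + 50)) dt by partial fractions, (-3*t**2 - 17*t + 130)/(t**3 - 2*t**2 - 25*t + 50) = 2/(t + 5) - 4/(t - 2) - 1/(t - 5): now ∫(-1/(t - 5)) dt + ∫(-4/(t - 2)) dt + ∫(2/(t + 5)) dt.
Step 2. Evaluate the standard form [assuming t > -5]: now 2*log(t + 5) + ∫(-1/(t - 5)) dt + ∫(-4/(t - 2)) dt.
Step 3. Evaluate the standard form [assuming t > 2]: now -4*log(t - 2) + 2*log(t + 5) + ∫(-1/(t - 5)) dt.
Step 4. Evaluate the standard form [assuming t > 5]: now -log(t - 5) - 4*log(t - 2) + 2*log(t + 5).
Answer: -log(t - 5) - 4*log(t - 2) + 2*log(t + 5).


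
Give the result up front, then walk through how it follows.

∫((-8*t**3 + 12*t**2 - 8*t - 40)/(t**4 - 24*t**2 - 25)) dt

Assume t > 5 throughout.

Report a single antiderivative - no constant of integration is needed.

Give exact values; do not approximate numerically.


The answer is -3*log(t - 5) - 5*log(t + 5) + 2*atan(t).
Step 1. Decompose ∫((-8*t**3 + 12*t**2 - 8*t - 40)/(t**4 - 24*t**2 - 25)) dt by partial fractions, (-8*t**3 + 12*t**2 - 8*t - 40)/(t**4 - 24*t**2 - 25) = 2/(t**2 + 1) - 5/(t + 5) - 3/(t - 5): now ∫(-3/(t - 5)) dt + ∫(-5/(t + 5)) dt + ∫(2/(t**2 + 1)) dt.
Step 2. Evaluate the standard form [assuming t > -5]: now -5*log(t + 5) + ∫(-3/(t - 5)) dt + ∫(2/(t**2 + 1)) dt.
Step 3. Evaluate the standard form [assuming t > 5]: now -3*log(t - 5) - 5*log(t + 5) + ∫(2/(t**2 + 1)) dt.
Step 4. Evaluate the standard form: now -3*log(t - 5) - 5*log(t + 5) + 2*atan(t).
Answer: -3*log(t - 5) - 5*log(t + 5) + 2*atan(t).


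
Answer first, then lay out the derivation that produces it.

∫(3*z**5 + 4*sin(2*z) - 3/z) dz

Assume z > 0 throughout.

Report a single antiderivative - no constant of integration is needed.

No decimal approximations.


The answer is z**6/2 - 3*log(z) - 2*cos(2*z).
Step 1. Rewrite: now ∫(-3/z) dz + ∫(3*z**5) dz + ∫(4*sin(2*z)) dz.
Step 2. Evaluate the standard form [assuming z > 0]: now -3*log(z) + ∫(3*z**5) dz + ∫(4*sin(2*z)) dz.
Step 3. Evaluate the standard form: now z**6/2 - 3*log(z) + ∫(4*sin(2*z)) dz.
Step 4. Evaluate the standard form: now z**6/2 - 3*log(z) - 2*cos(2*z).
Answer: z**6/2 - 3*log(z) - 2*cos(2*z).


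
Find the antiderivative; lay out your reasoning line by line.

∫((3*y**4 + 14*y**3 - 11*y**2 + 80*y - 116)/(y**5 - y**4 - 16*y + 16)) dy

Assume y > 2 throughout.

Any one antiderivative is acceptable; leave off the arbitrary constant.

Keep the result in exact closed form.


Step 1. Decompose ∫((3*y**4 + 14*y**3 - 11*y**2 + 80*y - 116)/(y**5 - y**4 - 16*y + 16)) dy by partial fractions, (3*y**4 + 14*y**3 - 11*y**2 + 80*y - 116)/(y**5 - y**4 - 16*y + 16) = -3/(y**2 + 4) - 4/(y + 2) + 2/(y - 1) + 5/(y - 2): now ∫(5/(y - 2)) dy + ∫(2/(y - 1)) dy + ∫(-4/(y + 2)) dy + ∫(-3/(y**2 + 4)) dy.
Step 2. Evaluate the standard form [assuming y > 2]: now 5*log(y - 2) + ∫(2/(y - 1)) dy + ∫(-4/(y + 2)) dy + ∫(-3/(y**2 + 4)) dy.
Step 3. Evaluate the standard form [assuming y > -2]: now 5*log(y - 2) - 4*log(y + 2) + ∫(2/(y - 1)) dy + ∫(-3/(y**2 + 4)) dy.
Step 4. Evaluate the standard form [assuming y > 1]: now 5*log(y - 2) + 2*log(y - 1) - 4*log(y + 2) + ∫(-3/(y**2 + 4)) dy.
Step 5. Evaluate the standard form: now 5*log(y - 2) + 2*log(y - 1) - 4*log(y + 2) - 3*atan(y/2)/2.
Answer: 5*log(y - 2) + 2*log(y - 1) - 4*log(y + 2) - 3*atan(y/2)/2.


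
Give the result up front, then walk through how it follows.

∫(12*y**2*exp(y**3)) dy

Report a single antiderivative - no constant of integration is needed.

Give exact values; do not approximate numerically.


The answer is 4*exp(y**3).
Step 1. Substitute u = y**3, turning ∫(12*y**2*exp(y**3)) dy into ∫(4*exp(u)) du: now ∫(4*exp(u)) du.
Step 2. Evaluate the standard form: now 4*exp(u).
Step 3. Substitute back u = y**3: now 4*exp(y**3).
Answer: 4*exp(y**3).


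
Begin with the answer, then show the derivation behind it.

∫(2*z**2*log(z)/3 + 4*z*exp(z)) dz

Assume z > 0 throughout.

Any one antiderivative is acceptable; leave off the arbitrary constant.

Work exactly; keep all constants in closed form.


The answer is 2*z**3*log(z)/9 - 2*z**3/27 + 4*z*exp(z) - 4*exp(z).
Step 1. Rewrite: now ∫(4*z*exp(z)) dz + ∫(2*z**2*log(z)/3) dz.
Step 2. Integrate ∫(4*z*exp(z)) dz by parts with u = z, dv = (4*exp(z)) dz, so v = 4*exp(z): now 4*z*exp(z) + ∫(2*z**2*log(z)/3) dz + ∫(-4*exp(z)) dz.
Step 3. Evaluate the standard form: now 4*z*exp(z) - 4*exp(z) + ∫(2*z**2*log(z)/3) dz.
Step 4. Integrate ∫(2*z**2*log(z)/3) dz by parts with u = log(z), dv = (2*z**2/3) dz, so v = 2*z**3/9 [assuming z > 0]: now 2*z**3*log(z)/9 + 4*z*exp(z) - 4*exp(z) + ∫(-2*z**2/9) dz.
Step 5. Evaluate the standard form: now 2*z**3*log(z)/9 - 2*z**3/27 + 4*z*exp(z) - 4*exp(z).
Answer: 2*z**3*log(z)/9 - 2*z**3/27 + 4*z*exp(z) - 4*exp(z).


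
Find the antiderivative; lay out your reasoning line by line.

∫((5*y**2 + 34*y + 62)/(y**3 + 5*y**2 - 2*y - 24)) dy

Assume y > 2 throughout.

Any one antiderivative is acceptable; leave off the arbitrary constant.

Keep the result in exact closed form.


Step 1. Decompose ∫((5*y**2 + 34*y + 62)/(y**3 + 5*y**2 - 2*y - 24)) dy by partial fractions, (5*y**2 + 34*y + 62)/(y**3 + 5*y**2 - 2*y - 24) = 1/(y + 4) - 1/(y + 3) + 5/(y - 2): now ∫(5/(y - 2)) dy + ∫(-1/(y + 3)) dy + ∫(1/(y + 4)) dy.
Step 2. Evaluate the standard form [assuming y > -4]: now log(y + 4) + ∫(5/(y - 2)) dy + ∫(-1/(y + 3)) dy.
Step 3. Evaluate the standard form [assuming y > 2]: now 5*log(y - 2) + log(y + 4) + ∫(-1/(y + 3)) dy.
Step 4. Evaluate the standard form [assuming y > -3]: now 5*log(y - 2) - log(y + 3) + log(y + 4).
Answer: 5*log(y - 2) - log(y + 3) + log(y + 4).


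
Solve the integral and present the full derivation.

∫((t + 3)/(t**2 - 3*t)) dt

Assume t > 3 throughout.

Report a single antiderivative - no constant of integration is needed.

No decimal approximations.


Step 1. Decompose ∫((t + 3)/(t**2 - 3*t)) dt by partial fractions, (t + 3)/(t**2 - 3*t) = 2/(t - 3) - 1/t: now ∫(-1/t) dt + ∫(2/(t - 3)) dt.
Step 2. Evaluate the standard form [assuming t > 0]: now -log(t) + ∫(2/(t - 3)) dt.
Step 3. Evaluate the standard form [assuming t > 3]: now -log(t) + 2*log(t - 3).
Answer: -log(t) + 2*log(t - 3).


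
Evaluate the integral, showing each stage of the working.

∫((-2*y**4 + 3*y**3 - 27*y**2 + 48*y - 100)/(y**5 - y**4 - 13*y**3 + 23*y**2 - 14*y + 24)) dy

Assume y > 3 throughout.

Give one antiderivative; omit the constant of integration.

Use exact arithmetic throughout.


Step 1. Decompose ∫((-2*y**4 + 3*y**3 - 27*y**2 + 48*y - 100)/(y**5 - y**4 - 13*y**3 + 23*y**2 - 14*y + 24)) dy by partial fractions, (-2*y**4 + 3*y**3 - 27*y**2 + 48*y - 100)/(y**5 - y**4 - 13*y**3 + 23*y**2 - 14*y + 24) = -3/(y**2 + 1) - 2/(y + 4) + 4/(y - 2) - 4/(y - 3): now ∫(-4/(y - 3)) dy + ∫(4/(y - 2)) dy + ∫(-2/(y + 4)) dy + ∫(-3/(y**2 + 1)) dy.
Step 2. Evaluate the standard form [assuming y > -4]: now -2*log(y + 4) + ∫(-4/(y - 3)) dy + ∫(4/(y - 2)) dy + ∫(-3/(y**2 + 1)) dy.
Step 3. Evaluate the standard form [assuming y > 3]: now -4*log(y - 3) - 2*log(y + 4) + ∫(4/(y - 2)) dy + ∫(-3/(y**2 + 1)) dy.
Step 4. Evaluate the standard form [assuming y > 2]: now -4*log(y - 3) + 4*log(y - 2) - 2*log(y + 4) + ∫(-3/(y**2 + 1)) dy.
Step 5. Evaluate the standard form: now -4*log(y - 3) + 4*log(y - 2) - 2*log(y + 4) - 3*atan(y).
Answer: -4*log(y - 3) + 4*log(y - 2) - 2*log(y + 4) - 3*atan(y).


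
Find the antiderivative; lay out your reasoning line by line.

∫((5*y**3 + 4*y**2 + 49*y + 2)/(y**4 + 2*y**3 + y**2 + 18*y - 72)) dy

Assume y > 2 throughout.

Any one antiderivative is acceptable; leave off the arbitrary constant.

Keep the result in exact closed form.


Step 1. Decompose ∫((5*y**3 + 4*y**2 + 49*y + 2)/(y**4 + 2*y**3 + y**2 + 18*y - 72)) dy by partial fractions, (5*y**3 + 4*y**2 + 49*y + 2)/(y**4 + 2*y**3 + y**2 + 18*y - 72) = 2/(y**2 + 9) + 3/(y + 4) + 2/(y - 2): now ∫(2/(y - 2)) dy + ∫(3/(y + 4)) dy + ∫(2/(y**2 + 9)) dy.
Step 2. Evaluate the standard form [assuming y > -4]: now 3*log(y + 4) + ∫(2/(y - 2)) dy + ∫(2/(y**2 + 9)) dy.
Step 3. Evaluate the standard form [assuming y > 2]: now 2*log(y - 2) + 3*log(y + 4) + ∫(2/(y**2 + 9)) dy.
Step 4. Evaluate the standard form: now 2*log(y - 2) + 3*log(y + 4) + 2*atan(y/3)/3.
Answer: 2*log(y - 2) + 3*log(y + 4) + 2*atan(y/3)/3.


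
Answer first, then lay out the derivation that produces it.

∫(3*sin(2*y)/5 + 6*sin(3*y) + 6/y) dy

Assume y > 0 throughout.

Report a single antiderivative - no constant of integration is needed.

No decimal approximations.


The answer is 6*log(y) - 3*cos(2*y)/10 - 2*cos(3*y).
Step 1. Rewrite: now ∫(6/y) dy + ∫(3*sin(2*y)/5) dy + ∫(6*sin(3*y)) dy.
Step 2. Evaluate the standard form [assuming y > 0]: now 6*log(y) + ∫(3*sin(2*y)/5) dy + ∫(6*sin(3*y)) dy.
Step 3. Evaluate the standard form: now 6*log(y) - 2*cos(3*y) + ∫(3*sin(2*y)/5) dy.
Step 4. Evaluate the standard form: now 6*log(y) - 3*cos(2*y)/10 - 2*cos(3*y).
Answer: 6*log(y) - 3*cos(2*y)/10 - 2*cos(3*y).


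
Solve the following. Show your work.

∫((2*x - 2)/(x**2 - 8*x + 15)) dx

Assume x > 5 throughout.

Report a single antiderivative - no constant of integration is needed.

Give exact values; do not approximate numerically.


Step 1. Decompose ∫((2*x - 2)/(x**2 - 8*x + 15)) dx by partial fractions, (2*x - 2)/(x**2 - 8*x + 15) = -2/(x - 3) + 4/(x - 5): now ∫(4/(x - 5)) dx + ∫(-2/(x - 3)) dx.
Step 2. Evaluate the standard form [assuming x > 3]: now -2*log(x - 3) + ∫(4/(x - 5)) dx.
Step 3. Evaluate the standard form [assuming x > 5]: now 4*log(x - 5) - 2*log(x - 3).
Answer: 4*log(x - 5) - 2*log(x - 3).


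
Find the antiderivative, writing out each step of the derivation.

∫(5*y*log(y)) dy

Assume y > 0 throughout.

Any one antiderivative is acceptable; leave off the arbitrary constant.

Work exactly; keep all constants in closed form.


Step 1. Integrate ∫(5*y*log(y)) dy by parts with u = log(y), dv = (5*y) dy, so v = 5*y**2/2 [assuming y > 0]: now 5*y**2*log(y)/2 + ∫(-5*y/2) dy.
Step 2. Evaluate the standard form: now 5*y**2*log(y)/2 - 5*y**2/4.
Answer: 5*y**2*log(y)/2 - 5*y**2/4.
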